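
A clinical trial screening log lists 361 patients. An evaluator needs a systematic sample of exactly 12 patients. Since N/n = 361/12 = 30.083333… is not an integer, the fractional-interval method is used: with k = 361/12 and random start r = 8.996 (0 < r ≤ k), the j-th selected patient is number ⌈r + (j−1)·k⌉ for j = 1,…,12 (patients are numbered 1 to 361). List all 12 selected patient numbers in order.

9, 40, 70, 100, 130, 160, 190, 220, 250, 280, 310, 340

j=1: r + 0k = 8.996 → ⌈·⌉ = 9
j=2: r + 1k = 39.079333… → ⌈·⌉ = 40
j=3: r + 2k = 69.162666… → ⌈·⌉ = 70
j=4: r + 3k = 99.246 → ⌈·⌉ = 100
j=5: r + 4k = 129.329333… → ⌈·⌉ = 130
j=6: r + 5k = 159.412666… → ⌈·⌉ = 160
j=7: r + 6k = 189.496 → ⌈·⌉ = 190
j=8: r + 7k = 219.579333… → ⌈·⌉ = 220
j=9: r + 8k = 249.662666… → ⌈·⌉ = 250
j=10: r + 9k = 279.746 → ⌈·⌉ = 280
j=11: r + 10k = 309.829333… → ⌈·⌉ = 310
j=12: r + 11k = 339.912666… → ⌈·⌉ = 340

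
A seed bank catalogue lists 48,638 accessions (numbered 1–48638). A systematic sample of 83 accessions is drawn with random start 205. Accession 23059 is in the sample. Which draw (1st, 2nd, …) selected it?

40

k = 48638/83 = 586
position = (23059 − 205)/586 + 1 = 22854/586 + 1 = 39 + 1 = 40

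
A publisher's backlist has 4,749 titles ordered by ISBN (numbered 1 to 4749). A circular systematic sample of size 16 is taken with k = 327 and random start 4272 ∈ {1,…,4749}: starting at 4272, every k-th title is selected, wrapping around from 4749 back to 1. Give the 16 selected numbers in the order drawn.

4272, 4599, 177, 504, 831, 1158, 1485, 1812, 2139, 2466, 2793, 3120, 3447, 3774, 4101, 4428

Selection 1: 4272
Selection 2: 4272 + 327 = 4599
Selection 3: 4599 + 327 = 4926 → 4926 − 4749 = 177
Selection 4: 177 + 327 = 504
Selection 5: 504 + 327 = 831
Selection 6: 831 + 327 = 1158
Selection 7: 1158 + 327 = 1485
Selection 8: 1485 + 327 = 1812
Selection 9: 1812 + 327 = 2139
Selection 10: 2139 + 327 = 2466
Selection 11: 2466 + 327 = 2793
Selection 12: 2793 + 327 = 3120
Selection 13: 3120 + 327 = 3447
Selection 14: 3447 + 327 = 3774
Selection 15: 3774 + 327 = 4101
Selection 16: 4101 + 327 = 4428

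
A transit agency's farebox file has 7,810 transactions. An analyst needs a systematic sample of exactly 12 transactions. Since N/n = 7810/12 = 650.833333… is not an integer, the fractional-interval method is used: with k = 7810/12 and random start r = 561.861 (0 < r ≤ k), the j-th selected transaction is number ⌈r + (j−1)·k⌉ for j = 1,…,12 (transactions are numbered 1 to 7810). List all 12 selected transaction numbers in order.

562, 1213, 1864, 2515, 3166, 3817, 4467, 5118, 5769, 6420, 7071, 7722

j=1: r + 0k = 561.861 → ⌈·⌉ = 562
j=2: r + 1k = 1212.694333… → ⌈·⌉ = 1213
j=3: r + 2k = 1863.527666… → ⌈·⌉ = 1864
j=4: r + 3k = 2514.361 → ⌈·⌉ = 2515
j=5: r + 4k = 3165.194333… → ⌈·⌉ = 3166
j=6: r + 5k = 3816.027666… → ⌈·⌉ = 3817
j=7: r + 6k = 4466.861 → ⌈·⌉ = 4467
j=8: r + 7k = 5117.694333… → ⌈·⌉ = 5118
j=9: r + 8k = 5768.527666… → ⌈·⌉ = 5769
j=10: r + 9k = 6419.361 → ⌈·⌉ = 6420
j=11: r + 10k = 7070.194333… → ⌈·⌉ = 7071
j=12: r + 11k = 7721.027666… → ⌈·⌉ = 7722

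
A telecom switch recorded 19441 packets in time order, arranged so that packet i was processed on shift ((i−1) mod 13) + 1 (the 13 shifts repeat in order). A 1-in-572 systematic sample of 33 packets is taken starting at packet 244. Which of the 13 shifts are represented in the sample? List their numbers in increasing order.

10

Consecutive selections differ by k = 572, so their shift numbers differ by 572 mod 13 = 0.
gcd(572, 13) = 13, so the sample visits 13/13 = 1 distinct residues mod 13.
Start 244 is shift 10; the shifts hit are 10.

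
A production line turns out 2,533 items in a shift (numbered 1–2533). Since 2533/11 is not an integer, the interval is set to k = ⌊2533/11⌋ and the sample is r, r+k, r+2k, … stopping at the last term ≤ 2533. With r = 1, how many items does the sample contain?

12

k = ⌊2533/11⌋ = 230
Achieved size = ⌊(2533 − 1)/230⌋ + 1 = ⌊2532/230⌋ + 1 = 11 + 1 = 12
(last selection: 1 + 11×230 = 2531 ≤ 2533; next would be 2761 > 2533)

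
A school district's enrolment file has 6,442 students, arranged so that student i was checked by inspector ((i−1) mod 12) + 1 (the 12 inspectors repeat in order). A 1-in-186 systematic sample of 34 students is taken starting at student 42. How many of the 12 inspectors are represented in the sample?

Consecutive selections differ by k = 186, so their inspector numbers differ by 186 mod 12 = 6.
gcd(186, 12) = 6, so the sample visits 12/6 = 2 distinct residues mod 12.
Start 42 is inspector 6; the inspectors hit are 6, 12.

2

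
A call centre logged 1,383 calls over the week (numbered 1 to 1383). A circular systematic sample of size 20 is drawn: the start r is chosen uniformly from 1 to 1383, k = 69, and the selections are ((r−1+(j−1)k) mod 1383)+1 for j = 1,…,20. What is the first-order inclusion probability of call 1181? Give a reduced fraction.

For each position j, as r ranges over 1…1383 the j-th selection hits every call exactly once, so call 1181 is selected for exactly 20 of the 1383 starts.
Inclusion probability = 20/1383.

20/1383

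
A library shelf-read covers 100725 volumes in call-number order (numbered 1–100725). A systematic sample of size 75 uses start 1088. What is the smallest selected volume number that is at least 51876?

k = 100725/75 = 1343
Steps past start: ⌈(51876 − 1088)/1343⌉ = ⌈50788/1343⌉ = 38
Selected volume: 1088 + 38×1343 = 52122

52122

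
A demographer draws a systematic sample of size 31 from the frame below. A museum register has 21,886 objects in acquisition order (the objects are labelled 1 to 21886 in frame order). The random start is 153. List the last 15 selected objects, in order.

11449, 12155, 12861, 13567, 14273, 14979, 15685, 16391, 17097, 17803, 18509, 19215, 19921, 20627, 21333

k = N/n = 21886/31 = 706
17th selection = 153 + 16×706 = 11449
18th: 11449 + 706 = 12155
19th: 12155 + 706 = 12861
20th: 12861 + 706 = 13567
21st: 13567 + 706 = 14273
22nd: 14273 + 706 = 14979
23rd: 14979 + 706 = 15685
24th: 15685 + 706 = 16391
25th: 16391 + 706 = 17097
26th: 17097 + 706 = 17803
27th: 17803 + 706 = 18509
28th: 18509 + 706 = 19215
29th: 19215 + 706 = 19921
30th: 19921 + 706 = 20627
31st: 20627 + 706 = 21333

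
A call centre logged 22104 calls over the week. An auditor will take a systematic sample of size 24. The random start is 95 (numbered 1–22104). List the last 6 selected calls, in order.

16673, 17594, 18515, 19436, 20357, 21278

k = N/n = 22104/24 = 921
19th selection = 95 + 18×921 = 16673
20th: 16673 + 921 = 17594
21st: 17594 + 921 = 18515
22nd: 18515 + 921 = 19436
23rd: 19436 + 921 = 20357
24th: 20357 + 921 = 21278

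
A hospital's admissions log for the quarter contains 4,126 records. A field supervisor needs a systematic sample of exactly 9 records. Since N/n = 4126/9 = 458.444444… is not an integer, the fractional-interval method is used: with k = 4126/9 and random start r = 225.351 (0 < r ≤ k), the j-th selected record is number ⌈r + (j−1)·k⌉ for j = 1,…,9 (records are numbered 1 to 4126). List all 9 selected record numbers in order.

226, 684, 1143, 1601, 2060, 2518, 2977, 3435, 3893

j=1: r + 0k = 225.351 → ⌈·⌉ = 226
j=2: r + 1k = 683.795444… → ⌈·⌉ = 684
j=3: r + 2k = 1142.239888… → ⌈·⌉ = 1143
j=4: r + 3k = 1600.684333… → ⌈·⌉ = 1601
j=5: r + 4k = 2059.128777… → ⌈·⌉ = 2060
j=6: r + 5k = 2517.573222… → ⌈·⌉ = 2518
j=7: r + 6k = 2976.017666… → ⌈·⌉ = 2977
j=8: r + 7k = 3434.462111… → ⌈·⌉ = 3435
j=9: r + 8k = 3892.906555… → ⌈·⌉ = 3893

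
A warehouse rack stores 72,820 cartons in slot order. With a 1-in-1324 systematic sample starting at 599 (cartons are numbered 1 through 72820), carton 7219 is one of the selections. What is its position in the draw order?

k = 1324
position = (7219 − 599)/1324 + 1 = 6620/1324 + 1 = 5 + 1 = 6

6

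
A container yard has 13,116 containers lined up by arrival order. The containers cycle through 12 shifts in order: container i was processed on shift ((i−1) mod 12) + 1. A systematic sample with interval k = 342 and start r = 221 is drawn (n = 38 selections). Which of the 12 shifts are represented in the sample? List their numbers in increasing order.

Consecutive selections differ by k = 342, so their shift numbers differ by 342 mod 12 = 6.
gcd(342, 12) = 6, so the sample visits 12/6 = 2 distinct residues mod 12.
Start 221 is shift 5; the shifts hit are 5, 11.

5, 11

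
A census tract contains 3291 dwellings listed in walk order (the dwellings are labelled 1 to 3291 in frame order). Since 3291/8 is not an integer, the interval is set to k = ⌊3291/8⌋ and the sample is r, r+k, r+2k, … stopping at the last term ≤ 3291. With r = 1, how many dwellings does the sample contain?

9

k = ⌊3291/8⌋ = 411
Achieved size = ⌊(3291 − 1)/411⌋ + 1 = ⌊3290/411⌋ + 1 = 8 + 1 = 9
(last selection: 1 + 8×411 = 3289 ≤ 3291; next would be 3700 > 3291)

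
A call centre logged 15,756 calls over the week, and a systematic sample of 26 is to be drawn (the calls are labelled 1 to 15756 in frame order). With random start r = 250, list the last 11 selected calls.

9340, 9946, 10552, 11158, 11764, 12370, 12976, 13582, 14188, 14794, 15400

k = N/n = 15756/26 = 606
16th selection = 250 + 15×606 = 9340
17th: 9340 + 606 = 9946
18th: 9946 + 606 = 10552
19th: 10552 + 606 = 11158
20th: 11158 + 606 = 11764
21st: 11764 + 606 = 12370
22nd: 12370 + 606 = 12976
23rd: 12976 + 606 = 13582
24th: 13582 + 606 = 14188
25th: 14188 + 606 = 14794
26th: 14794 + 606 = 15400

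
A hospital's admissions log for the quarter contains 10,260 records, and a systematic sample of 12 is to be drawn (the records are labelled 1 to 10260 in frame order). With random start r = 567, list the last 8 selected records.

3987, 4842, 5697, 6552, 7407, 8262, 9117, 9972

k = N/n = 10260/12 = 855
5th selection = 567 + 4×855 = 3987
6th: 3987 + 855 = 4842
7th: 4842 + 855 = 5697
8th: 5697 + 855 = 6552
9th: 6552 + 855 = 7407
10th: 7407 + 855 = 8262
11th: 8262 + 855 = 9117
12th: 9117 + 855 = 9972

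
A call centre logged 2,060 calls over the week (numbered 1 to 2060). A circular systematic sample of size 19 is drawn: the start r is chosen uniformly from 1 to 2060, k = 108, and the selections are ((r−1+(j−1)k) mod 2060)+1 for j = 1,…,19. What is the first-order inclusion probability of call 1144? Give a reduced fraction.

19/2060

For each position j, as r ranges over 1…2060 the j-th selection hits every call exactly once, so call 1144 is selected for exactly 19 of the 2060 starts.
Inclusion probability = 19/2060.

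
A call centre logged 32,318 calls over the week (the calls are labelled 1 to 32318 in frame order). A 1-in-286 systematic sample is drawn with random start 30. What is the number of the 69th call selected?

k = 286
69th selection = r + (69−1)·k = 30 + 68×286 = 30 + 19448 = 19478

19478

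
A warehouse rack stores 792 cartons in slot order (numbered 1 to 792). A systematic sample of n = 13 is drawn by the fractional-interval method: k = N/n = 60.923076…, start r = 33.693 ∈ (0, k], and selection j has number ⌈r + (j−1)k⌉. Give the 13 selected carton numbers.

j=1: r + 0k = 33.693 → ⌈·⌉ = 34
j=2: r + 1k = 94.616076… → ⌈·⌉ = 95
j=3: r + 2k = 155.539153… → ⌈·⌉ = 156
j=4: r + 3k = 216.462230… → ⌈·⌉ = 217
j=5: r + 4k = 277.385307… → ⌈·⌉ = 278
j=6: r + 5k = 338.308384… → ⌈·⌉ = 339
j=7: r + 6k = 399.231461… → ⌈·⌉ = 400
j=8: r + 7k = 460.154538… → ⌈·⌉ = 461
j=9: r + 8k = 521.077615… → ⌈·⌉ = 522
j=10: r + 9k = 582.000692… → ⌈·⌉ = 583
j=11: r + 10k = 642.923769… → ⌈·⌉ = 643
j=12: r + 11k = 703.846846… → ⌈·⌉ = 704
j=13: r + 12k = 764.769923… → ⌈·⌉ = 765

34, 95, 156, 217, 278, 339, 400, 461, 522, 583, 643, 704, 765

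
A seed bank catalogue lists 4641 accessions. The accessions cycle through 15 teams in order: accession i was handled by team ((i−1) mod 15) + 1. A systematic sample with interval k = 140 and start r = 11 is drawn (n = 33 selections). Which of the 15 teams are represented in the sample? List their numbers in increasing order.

1, 6, 11

Consecutive selections differ by k = 140, so their team numbers differ by 140 mod 15 = 5.
gcd(140, 15) = 5, so the sample visits 15/5 = 3 distinct residues mod 15.
Start 11 is team 11; the teams hit are 1, 6, 11.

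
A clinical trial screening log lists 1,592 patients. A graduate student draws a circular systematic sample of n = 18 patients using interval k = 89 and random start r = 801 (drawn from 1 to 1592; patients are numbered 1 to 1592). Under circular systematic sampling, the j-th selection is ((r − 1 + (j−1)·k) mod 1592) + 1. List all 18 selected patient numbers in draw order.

801, 890, 979, 1068, 1157, 1246, 1335, 1424, 1513, 10, 99, 188, 277, 366, 455, 544, 633, 722

Selection 1: 801
Selection 2: 801 + 89 = 890
Selection 3: 890 + 89 = 979
Selection 4: 979 + 89 = 1068
Selection 5: 1068 + 89 = 1157
Selection 6: 1157 + 89 = 1246
Selection 7: 1246 + 89 = 1335
Selection 8: 1335 + 89 = 1424
Selection 9: 1424 + 89 = 1513
Selection 10: 1513 + 89 = 1602 → 1602 − 1592 = 10
Selection 11: 10 + 89 = 99
Selection 12: 99 + 89 = 188
Selection 13: 188 + 89 = 277
Selection 14: 277 + 89 = 366
Selection 15: 366 + 89 = 455
Selection 16: 455 + 89 = 544
Selection 17: 544 + 89 = 633
Selection 18: 633 + 89 = 722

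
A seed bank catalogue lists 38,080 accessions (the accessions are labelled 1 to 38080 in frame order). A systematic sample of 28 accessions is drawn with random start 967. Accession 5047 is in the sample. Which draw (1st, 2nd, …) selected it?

4

k = 38080/28 = 1360
position = (5047 − 967)/1360 + 1 = 4080/1360 + 1 = 3 + 1 = 4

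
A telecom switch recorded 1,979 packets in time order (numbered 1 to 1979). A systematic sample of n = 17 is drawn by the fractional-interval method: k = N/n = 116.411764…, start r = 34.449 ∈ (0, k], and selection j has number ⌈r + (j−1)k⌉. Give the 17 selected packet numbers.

j=1: r + 0k = 34.449 → ⌈·⌉ = 35
j=2: r + 1k = 150.860764… → ⌈·⌉ = 151
j=3: r + 2k = 267.272529… → ⌈·⌉ = 268
j=4: r + 3k = 383.684294… → ⌈·⌉ = 384
j=5: r + 4k = 500.096058… → ⌈·⌉ = 501
j=6: r + 5k = 616.507823… → ⌈·⌉ = 617
j=7: r + 6k = 732.919588… → ⌈·⌉ = 733
j=8: r + 7k = 849.331352… → ⌈·⌉ = 850
j=9: r + 8k = 965.743117… → ⌈·⌉ = 966
j=10: r + 9k = 1082.154882… → ⌈·⌉ = 1083
j=11: r + 10k = 1198.566647… → ⌈·⌉ = 1199
j=12: r + 11k = 1314.978411… → ⌈·⌉ = 1315
j=13: r + 12k = 1431.390176… → ⌈·⌉ = 1432
j=14: r + 13k = 1547.801941… → ⌈·⌉ = 1548
j=15: r + 14k = 1664.213705… → ⌈·⌉ = 1665
j=16: r + 15k = 1780.625470… → ⌈·⌉ = 1781
j=17: r + 16k = 1897.037235… → ⌈·⌉ = 1898

35, 151, 268, 384, 501, 617, 733, 850, 966, 1083, 1199, 1315, 1432, 1548, 1665, 1781, 1898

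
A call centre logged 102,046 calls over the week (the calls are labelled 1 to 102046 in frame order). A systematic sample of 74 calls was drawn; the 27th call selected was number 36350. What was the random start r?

496

k = 102046/74 = 1379
r = 36350 − (27−1)×1379 = 36350 − 35854 = 496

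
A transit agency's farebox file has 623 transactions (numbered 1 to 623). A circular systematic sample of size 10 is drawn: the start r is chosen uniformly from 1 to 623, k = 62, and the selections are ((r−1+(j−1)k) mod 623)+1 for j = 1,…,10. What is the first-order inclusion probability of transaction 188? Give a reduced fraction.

10/623

For each position j, as r ranges over 1…623 the j-th selection hits every transaction exactly once, so transaction 188 is selected for exactly 10 of the 623 starts.
Inclusion probability = 10/623.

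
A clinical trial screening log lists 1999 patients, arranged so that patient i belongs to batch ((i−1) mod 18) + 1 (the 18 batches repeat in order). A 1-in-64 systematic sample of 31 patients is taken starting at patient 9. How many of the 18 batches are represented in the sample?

Consecutive selections differ by k = 64, so their batch numbers differ by 64 mod 18 = 10.
gcd(64, 18) = 2, so the sample visits 18/2 = 9 distinct residues mod 18.
Start 9 is batch 9; the batches hit are 1, 3, 5, 7, 9, 11, 13, 15, 17.

9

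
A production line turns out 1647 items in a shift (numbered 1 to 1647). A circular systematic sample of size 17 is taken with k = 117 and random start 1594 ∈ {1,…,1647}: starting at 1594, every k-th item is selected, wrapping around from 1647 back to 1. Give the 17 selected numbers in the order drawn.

Selection 1: 1594
Selection 2: 1594 + 117 = 1711 → 1711 − 1647 = 64
Selection 3: 64 + 117 = 181
Selection 4: 181 + 117 = 298
Selection 5: 298 + 117 = 415
Selection 6: 415 + 117 = 532
Selection 7: 532 + 117 = 649
Selection 8: 649 + 117 = 766
Selection 9: 766 + 117 = 883
Selection 10: 883 + 117 = 1000
Selection 11: 1000 + 117 = 1117
Selection 12: 1117 + 117 = 1234
Selection 13: 1234 + 117 = 1351
Selection 14: 1351 + 117 = 1468
Selection 15: 1468 + 117 = 1585
Selection 16: 1585 + 117 = 1702 → 1702 − 1647 = 55
Selection 17: 55 + 117 = 172

1594, 64, 181, 298, 415, 532, 649, 766, 883, 1000, 1117, 1234, 1351, 1468, 1585, 55, 172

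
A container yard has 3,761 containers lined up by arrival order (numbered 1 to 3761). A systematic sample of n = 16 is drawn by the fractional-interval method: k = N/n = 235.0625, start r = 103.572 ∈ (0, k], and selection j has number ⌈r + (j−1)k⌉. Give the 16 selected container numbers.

j=1: r + 0k = 103.572 → ⌈·⌉ = 104
j=2: r + 1k = 338.6345 → ⌈·⌉ = 339
j=3: r + 2k = 573.697 → ⌈·⌉ = 574
j=4: r + 3k = 808.7595 → ⌈·⌉ = 809
j=5: r + 4k = 1043.822 → ⌈·⌉ = 1044
j=6: r + 5k = 1278.8845 → ⌈·⌉ = 1279
j=7: r + 6k = 1513.947 → ⌈·⌉ = 1514
j=8: r + 7k = 1749.0095 → ⌈·⌉ = 1750
j=9: r + 8k = 1984.072 → ⌈·⌉ = 1985
j=10: r + 9k = 2219.1345 → ⌈·⌉ = 2220
j=11: r + 10k = 2454.197 → ⌈·⌉ = 2455
j=12: r + 11k = 2689.2595 → ⌈·⌉ = 2690
j=13: r + 12k = 2924.322 → ⌈·⌉ = 2925
j=14: r + 13k = 3159.3845 → ⌈·⌉ = 3160
j=15: r + 14k = 3394.447 → ⌈·⌉ = 3395
j=16: r + 15k = 3629.5095 → ⌈·⌉ = 3630

104, 339, 574, 809, 1044, 1279, 1514, 1750, 1985, 2220, 2455, 2690, 2925, 3160, 3395, 3630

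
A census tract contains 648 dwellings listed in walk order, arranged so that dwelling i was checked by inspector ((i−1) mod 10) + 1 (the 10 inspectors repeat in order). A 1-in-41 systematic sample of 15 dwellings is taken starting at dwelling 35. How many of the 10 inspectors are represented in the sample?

10

Consecutive selections differ by k = 41, so their inspector numbers differ by 41 mod 10 = 1.
gcd(41, 10) = 1, so the sample visits 10/1 = 10 distinct residues mod 10.
Start 35 is inspector 5; the inspectors hit are 1, 2, 3, 4, 5, 6, 7, 8, 9, 10.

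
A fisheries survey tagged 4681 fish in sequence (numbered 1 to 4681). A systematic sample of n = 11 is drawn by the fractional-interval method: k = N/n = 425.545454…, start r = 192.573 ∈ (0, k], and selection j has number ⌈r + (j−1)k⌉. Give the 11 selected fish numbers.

193, 619, 1044, 1470, 1895, 2321, 2746, 3172, 3597, 4023, 4449

j=1: r + 0k = 192.573 → ⌈·⌉ = 193
j=2: r + 1k = 618.118454… → ⌈·⌉ = 619
j=3: r + 2k = 1043.663909… → ⌈·⌉ = 1044
j=4: r + 3k = 1469.209363… → ⌈·⌉ = 1470
j=5: r + 4k = 1894.754818… → ⌈·⌉ = 1895
j=6: r + 5k = 2320.300272… → ⌈·⌉ = 2321
j=7: r + 6k = 2745.845727… → ⌈·⌉ = 2746
j=8: r + 7k = 3171.391181… → ⌈·⌉ = 3172
j=9: r + 8k = 3596.936636… → ⌈·⌉ = 3597
j=10: r + 9k = 4022.482090… → ⌈·⌉ = 4023
j=11: r + 10k = 4448.027545… → ⌈·⌉ = 4449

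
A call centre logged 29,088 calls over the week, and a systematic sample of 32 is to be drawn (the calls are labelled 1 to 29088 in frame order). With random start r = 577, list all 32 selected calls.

k = N/n = 29088/32 = 909
call 1: 577
call 2: 577 + 909 = 1486
call 3: 1486 + 909 = 2395
call 4: 2395 + 909 = 3304
call 5: 3304 + 909 = 4213
call 6: 4213 + 909 = 5122
call 7: 5122 + 909 = 6031
call 8: 6031 + 909 = 6940
call 9: 6940 + 909 = 7849
call 10: 7849 + 909 = 8758
call 11: 8758 + 909 = 9667
call 12: 9667 + 909 = 10576
call 13: 10576 + 909 = 11485
call 14: 11485 + 909 = 12394
call 15: 12394 + 909 = 13303
call 16: 13303 + 909 = 14212
call 17: 14212 + 909 = 15121
call 18: 15121 + 909 = 16030
call 19: 16030 + 909 = 16939
call 20: 16939 + 909 = 17848
call 21: 17848 + 909 = 18757
call 22: 18757 + 909 = 19666
call 23: 19666 + 909 = 20575
call 24: 20575 + 909 = 21484
call 25: 21484 + 909 = 22393
call 26: 22393 + 909 = 23302
call 27: 23302 + 909 = 24211
call 28: 24211 + 909 = 25120
call 29: 25120 + 909 = 26029
call 30: 26029 + 909 = 26938
call 31: 26938 + 909 = 27847
call 32: 27847 + 909 = 28756

577, 1486, 2395, 3304, 4213, 5122, 6031, 6940, 7849, 8758, 9667, 10576, 11485, 12394, 13303, 14212, 15121, 16030, 16939, 17848, 18757, 19666, 20575, 21484, 22393, 23302, 24211, 25120, 26029, 26938, 27847, 28756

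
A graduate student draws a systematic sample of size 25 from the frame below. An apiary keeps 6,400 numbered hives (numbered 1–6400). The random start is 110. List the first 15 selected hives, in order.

110, 366, 622, 878, 1134, 1390, 1646, 1902, 2158, 2414, 2670, 2926, 3182, 3438, 3694

k = N/n = 6400/25 = 256
hive 1: 110
hive 2: 110 + 256 = 366
hive 3: 366 + 256 = 622
hive 4: 622 + 256 = 878
hive 5: 878 + 256 = 1134
hive 6: 1134 + 256 = 1390
hive 7: 1390 + 256 = 1646
hive 8: 1646 + 256 = 1902
hive 9: 1902 + 256 = 2158
hive 10: 2158 + 256 = 2414
hive 11: 2414 + 256 = 2670
hive 12: 2670 + 256 = 2926
hive 13: 2926 + 256 = 3182
hive 14: 3182 + 256 = 3438
hive 15: 3438 + 256 = 3694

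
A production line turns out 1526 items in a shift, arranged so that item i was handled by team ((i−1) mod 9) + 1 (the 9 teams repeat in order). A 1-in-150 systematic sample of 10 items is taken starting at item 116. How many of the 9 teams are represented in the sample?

3

Consecutive selections differ by k = 150, so their team numbers differ by 150 mod 9 = 6.
gcd(150, 9) = 3, so the sample visits 9/3 = 3 distinct residues mod 9.
Start 116 is team 8; the teams hit are 2, 5, 8.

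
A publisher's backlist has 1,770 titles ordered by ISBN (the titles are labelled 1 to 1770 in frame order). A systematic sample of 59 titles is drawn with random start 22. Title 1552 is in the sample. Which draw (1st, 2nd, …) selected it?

52

k = 1770/59 = 30
position = (1552 − 22)/30 + 1 = 1530/30 + 1 = 51 + 1 = 52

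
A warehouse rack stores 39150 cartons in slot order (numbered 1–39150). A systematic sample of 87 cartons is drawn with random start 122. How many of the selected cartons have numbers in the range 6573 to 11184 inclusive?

10

k = 39150/87 = 450
First selection ≥ 6573: 122 + ⌈(6573−122)/450⌉·450 = 122 + 15×450 = 6872
Last selection ≤ 11184: 122 + ⌊(11184−122)/450⌋·450 = 122 + 24×450 = 10922
Count = 24 − 15 + 1 = 10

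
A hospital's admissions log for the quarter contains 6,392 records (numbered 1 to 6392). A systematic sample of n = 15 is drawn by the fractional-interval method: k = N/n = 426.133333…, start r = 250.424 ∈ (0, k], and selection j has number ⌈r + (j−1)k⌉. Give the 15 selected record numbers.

251, 677, 1103, 1529, 1955, 2382, 2808, 3234, 3660, 4086, 4512, 4938, 5365, 5791, 6217

j=1: r + 0k = 250.424 → ⌈·⌉ = 251
j=2: r + 1k = 676.557333… → ⌈·⌉ = 677
j=3: r + 2k = 1102.690666… → ⌈·⌉ = 1103
j=4: r + 3k = 1528.824 → ⌈·⌉ = 1529
j=5: r + 4k = 1954.957333… → ⌈·⌉ = 1955
j=6: r + 5k = 2381.090666… → ⌈·⌉ = 2382
j=7: r + 6k = 2807.224 → ⌈·⌉ = 2808
j=8: r + 7k = 3233.357333… → ⌈·⌉ = 3234
j=9: r + 8k = 3659.490666… → ⌈·⌉ = 3660
j=10: r + 9k = 4085.624 → ⌈·⌉ = 4086
j=11: r + 10k = 4511.757333… → ⌈·⌉ = 4512
j=12: r + 11k = 4937.890666… → ⌈·⌉ = 4938
j=13: r + 12k = 5364.024 → ⌈·⌉ = 5365
j=14: r + 13k = 5790.157333… → ⌈·⌉ = 5791
j=15: r + 14k = 6216.290666… → ⌈·⌉ = 6217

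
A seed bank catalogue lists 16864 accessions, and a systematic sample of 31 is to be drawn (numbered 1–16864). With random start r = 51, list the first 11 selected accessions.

k = N/n = 16864/31 = 544
accession 1: 51
accession 2: 51 + 544 = 595
accession 3: 595 + 544 = 1139
accession 4: 1139 + 544 = 1683
accession 5: 1683 + 544 = 2227
accession 6: 2227 + 544 = 2771
accession 7: 2771 + 544 = 3315
accession 8: 3315 + 544 = 3859
accession 9: 3859 + 544 = 4403
accession 10: 4403 + 544 = 4947
accession 11: 4947 + 544 = 5491

51, 595, 1139, 1683, 2227, 2771, 3315, 3859, 4403, 4947, 5491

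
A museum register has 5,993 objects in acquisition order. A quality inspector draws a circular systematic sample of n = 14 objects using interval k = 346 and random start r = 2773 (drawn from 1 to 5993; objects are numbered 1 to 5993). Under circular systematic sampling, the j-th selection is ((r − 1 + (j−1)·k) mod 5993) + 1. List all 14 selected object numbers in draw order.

2773, 3119, 3465, 3811, 4157, 4503, 4849, 5195, 5541, 5887, 240, 586, 932, 1278

Selection 1: 2773
Selection 2: 2773 + 346 = 3119
Selection 3: 3119 + 346 = 3465
Selection 4: 3465 + 346 = 3811
Selection 5: 3811 + 346 = 4157
Selection 6: 4157 + 346 = 4503
Selection 7: 4503 + 346 = 4849
Selection 8: 4849 + 346 = 5195
Selection 9: 5195 + 346 = 5541
Selection 10: 5541 + 346 = 5887
Selection 11: 5887 + 346 = 6233 → 6233 − 5993 = 240
Selection 12: 240 + 346 = 586
Selection 13: 586 + 346 = 932
Selection 14: 932 + 346 = 1278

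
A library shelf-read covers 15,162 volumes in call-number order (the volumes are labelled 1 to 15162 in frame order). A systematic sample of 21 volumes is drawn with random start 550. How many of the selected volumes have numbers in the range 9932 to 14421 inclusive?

7

k = 15162/21 = 722
First selection ≥ 9932: 550 + ⌈(9932−550)/722⌉·722 = 550 + 13×722 = 9936
Last selection ≤ 14421: 550 + ⌊(14421−550)/722⌋·722 = 550 + 19×722 = 14268
Count = 19 − 13 + 1 = 7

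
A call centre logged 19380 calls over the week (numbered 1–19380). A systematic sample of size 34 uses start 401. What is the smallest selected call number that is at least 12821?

12941

k = 19380/34 = 570
Steps past start: ⌈(12821 − 401)/570⌉ = ⌈12420/570⌉ = 22
Selected call: 401 + 22×570 = 12941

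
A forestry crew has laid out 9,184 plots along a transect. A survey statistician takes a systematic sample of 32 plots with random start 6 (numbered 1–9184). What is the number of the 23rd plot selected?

6320

k = 9184/32 = 287
23rd selection = r + (23−1)·k = 6 + 22×287 = 6 + 6314 = 6320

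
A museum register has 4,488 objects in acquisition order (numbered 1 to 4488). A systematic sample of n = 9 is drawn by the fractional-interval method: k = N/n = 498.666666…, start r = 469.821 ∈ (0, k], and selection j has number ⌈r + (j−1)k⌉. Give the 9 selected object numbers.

j=1: r + 0k = 469.821 → ⌈·⌉ = 470
j=2: r + 1k = 968.487666… → ⌈·⌉ = 969
j=3: r + 2k = 1467.154333… → ⌈·⌉ = 1468
j=4: r + 3k = 1965.821 → ⌈·⌉ = 1966
j=5: r + 4k = 2464.487666… → ⌈·⌉ = 2465
j=6: r + 5k = 2963.154333… → ⌈·⌉ = 2964
j=7: r + 6k = 3461.821 → ⌈·⌉ = 3462
j=8: r + 7k = 3960.487666… → ⌈·⌉ = 3961
j=9: r + 8k = 4459.154333… → ⌈·⌉ = 4460

470, 969, 1468, 1966, 2465, 2964, 3462, 3961, 4460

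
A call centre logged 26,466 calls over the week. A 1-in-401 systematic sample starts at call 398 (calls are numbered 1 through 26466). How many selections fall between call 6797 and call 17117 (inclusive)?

26

k = 401
First selection ≥ 6797: 398 + ⌈(6797−398)/401⌉·401 = 398 + 16×401 = 6814
Last selection ≤ 17117: 398 + ⌊(17117−398)/401⌋·401 = 398 + 41×401 = 16839
Count = 41 − 16 + 1 = 26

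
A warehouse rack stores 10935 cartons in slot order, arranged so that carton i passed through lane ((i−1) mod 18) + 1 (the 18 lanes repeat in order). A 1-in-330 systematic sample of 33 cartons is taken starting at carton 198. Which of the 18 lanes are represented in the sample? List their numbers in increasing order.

6, 12, 18

Consecutive selections differ by k = 330, so their lane numbers differ by 330 mod 18 = 6.
gcd(330, 18) = 6, so the sample visits 18/6 = 3 distinct residues mod 18.
Start 198 is lane 18; the lanes hit are 6, 12, 18.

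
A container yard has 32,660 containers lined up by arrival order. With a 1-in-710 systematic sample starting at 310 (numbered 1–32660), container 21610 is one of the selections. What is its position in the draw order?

k = 710
position = (21610 − 310)/710 + 1 = 21300/710 + 1 = 30 + 1 = 31

31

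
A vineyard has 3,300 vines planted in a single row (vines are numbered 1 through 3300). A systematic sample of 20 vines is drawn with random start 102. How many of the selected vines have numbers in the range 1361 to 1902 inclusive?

k = 3300/20 = 165
First selection ≥ 1361: 102 + ⌈(1361−102)/165⌉·165 = 102 + 8×165 = 1422
Last selection ≤ 1902: 102 + ⌊(1902−102)/165⌋·165 = 102 + 10×165 = 1752
Count = 10 − 8 + 1 = 3

3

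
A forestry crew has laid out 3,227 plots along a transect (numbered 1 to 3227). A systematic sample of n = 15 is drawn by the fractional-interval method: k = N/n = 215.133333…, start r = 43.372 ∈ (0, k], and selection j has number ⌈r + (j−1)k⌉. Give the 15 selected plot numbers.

j=1: r + 0k = 43.372 → ⌈·⌉ = 44
j=2: r + 1k = 258.505333… → ⌈·⌉ = 259
j=3: r + 2k = 473.638666… → ⌈·⌉ = 474
j=4: r + 3k = 688.772 → ⌈·⌉ = 689
j=5: r + 4k = 903.905333… → ⌈·⌉ = 904
j=6: r + 5k = 1119.038666… → ⌈·⌉ = 1120
j=7: r + 6k = 1334.172 → ⌈·⌉ = 1335
j=8: r + 7k = 1549.305333… → ⌈·⌉ = 1550
j=9: r + 8k = 1764.438666… → ⌈·⌉ = 1765
j=10: r + 9k = 1979.572 → ⌈·⌉ = 1980
j=11: r + 10k = 2194.705333… → ⌈·⌉ = 2195
j=12: r + 11k = 2409.838666… → ⌈·⌉ = 2410
j=13: r + 12k = 2624.972 → ⌈·⌉ = 2625
j=14: r + 13k = 2840.105333… → ⌈·⌉ = 2841
j=15: r + 14k = 3055.238666… → ⌈·⌉ = 3056

44, 259, 474, 689, 904, 1120, 1335, 1550, 1765, 1980, 2195, 2410, 2625, 2841, 3056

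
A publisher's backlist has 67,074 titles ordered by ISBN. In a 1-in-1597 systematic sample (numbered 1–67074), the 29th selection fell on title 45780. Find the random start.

1064

k = 1597
r = 45780 − (29−1)×1597 = 45780 − 44716 = 1064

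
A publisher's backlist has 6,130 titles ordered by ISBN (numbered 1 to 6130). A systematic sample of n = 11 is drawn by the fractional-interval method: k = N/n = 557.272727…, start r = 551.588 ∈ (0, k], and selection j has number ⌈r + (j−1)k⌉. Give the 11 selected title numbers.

552, 1109, 1667, 2224, 2781, 3338, 3896, 4453, 5010, 5568, 6125

j=1: r + 0k = 551.588 → ⌈·⌉ = 552
j=2: r + 1k = 1108.860727… → ⌈·⌉ = 1109
j=3: r + 2k = 1666.133454… → ⌈·⌉ = 1667
j=4: r + 3k = 2223.406181… → ⌈·⌉ = 2224
j=5: r + 4k = 2780.678909… → ⌈·⌉ = 2781
j=6: r + 5k = 3337.951636… → ⌈·⌉ = 3338
j=7: r + 6k = 3895.224363… → ⌈·⌉ = 3896
j=8: r + 7k = 4452.497090… → ⌈·⌉ = 4453
j=9: r + 8k = 5009.769818… → ⌈·⌉ = 5010
j=10: r + 9k = 5567.042545… → ⌈·⌉ = 5568
j=11: r + 10k = 6124.315272… → ⌈·⌉ = 6125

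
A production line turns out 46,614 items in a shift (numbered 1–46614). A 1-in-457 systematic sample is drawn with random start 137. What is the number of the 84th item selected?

k = 457
84th selection = r + (84−1)·k = 137 + 83×457 = 137 + 37931 = 38068

38068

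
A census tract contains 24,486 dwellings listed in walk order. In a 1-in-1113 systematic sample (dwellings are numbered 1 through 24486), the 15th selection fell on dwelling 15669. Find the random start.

k = 1113
r = 15669 − (15−1)×1113 = 15669 − 15582 = 87

87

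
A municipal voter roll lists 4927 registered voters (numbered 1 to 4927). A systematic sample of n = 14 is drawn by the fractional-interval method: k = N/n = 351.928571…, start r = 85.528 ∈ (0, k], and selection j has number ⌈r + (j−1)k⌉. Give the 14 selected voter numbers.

j=1: r + 0k = 85.528 → ⌈·⌉ = 86
j=2: r + 1k = 437.456571… → ⌈·⌉ = 438
j=3: r + 2k = 789.385142… → ⌈·⌉ = 790
j=4: r + 3k = 1141.313714… → ⌈·⌉ = 1142
j=5: r + 4k = 1493.242285… → ⌈·⌉ = 1494
j=6: r + 5k = 1845.170857… → ⌈·⌉ = 1846
j=7: r + 6k = 2197.099428… → ⌈·⌉ = 2198
j=8: r + 7k = 2549.028 → ⌈·⌉ = 2550
j=9: r + 8k = 2900.956571… → ⌈·⌉ = 2901
j=10: r + 9k = 3252.885142… → ⌈·⌉ = 3253
j=11: r + 10k = 3604.813714… → ⌈·⌉ = 3605
j=12: r + 11k = 3956.742285… → ⌈·⌉ = 3957
j=13: r + 12k = 4308.670857… → ⌈·⌉ = 4309
j=14: r + 13k = 4660.599428… → ⌈·⌉ = 4661

86, 438, 790, 1142, 1494, 1846, 2198, 2550, 2901, 3253, 3605, 3957, 4309, 4661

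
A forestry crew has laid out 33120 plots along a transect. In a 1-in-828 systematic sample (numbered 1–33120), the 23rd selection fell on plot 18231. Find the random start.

15

k = 828
r = 18231 − (23−1)×828 = 18231 − 18216 = 15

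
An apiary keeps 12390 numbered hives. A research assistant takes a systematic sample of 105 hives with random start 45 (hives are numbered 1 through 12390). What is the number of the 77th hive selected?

k = 12390/105 = 118
77th selection = r + (77−1)·k = 45 + 76×118 = 45 + 8968 = 9013

9013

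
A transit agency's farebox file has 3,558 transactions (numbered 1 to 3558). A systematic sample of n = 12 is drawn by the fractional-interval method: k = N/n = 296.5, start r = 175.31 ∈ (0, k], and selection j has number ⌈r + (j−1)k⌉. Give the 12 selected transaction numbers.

176, 472, 769, 1065, 1362, 1658, 1955, 2251, 2548, 2844, 3141, 3437

j=1: r + 0k = 175.31 → ⌈·⌉ = 176
j=2: r + 1k = 471.81 → ⌈·⌉ = 472
j=3: r + 2k = 768.31 → ⌈·⌉ = 769
j=4: r + 3k = 1064.81 → ⌈·⌉ = 1065
j=5: r + 4k = 1361.31 → ⌈·⌉ = 1362
j=6: r + 5k = 1657.81 → ⌈·⌉ = 1658
j=7: r + 6k = 1954.31 → ⌈·⌉ = 1955
j=8: r + 7k = 2250.81 → ⌈·⌉ = 2251
j=9: r + 8k = 2547.31 → ⌈·⌉ = 2548
j=10: r + 9k = 2843.81 → ⌈·⌉ = 2844
j=11: r + 10k = 3140.31 → ⌈·⌉ = 3141
j=12: r + 11k = 3436.81 → ⌈·⌉ = 3437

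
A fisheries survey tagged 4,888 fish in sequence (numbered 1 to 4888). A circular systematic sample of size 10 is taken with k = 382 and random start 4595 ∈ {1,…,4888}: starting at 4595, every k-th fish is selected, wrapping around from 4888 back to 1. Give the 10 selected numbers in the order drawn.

Selection 1: 4595
Selection 2: 4595 + 382 = 4977 → 4977 − 4888 = 89
Selection 3: 89 + 382 = 471
Selection 4: 471 + 382 = 853
Selection 5: 853 + 382 = 1235
Selection 6: 1235 + 382 = 1617
Selection 7: 1617 + 382 = 1999
Selection 8: 1999 + 382 = 2381
Selection 9: 2381 + 382 = 2763
Selection 10: 2763 + 382 = 3145

4595, 89, 471, 853, 1235, 1617, 1999, 2381, 2763, 3145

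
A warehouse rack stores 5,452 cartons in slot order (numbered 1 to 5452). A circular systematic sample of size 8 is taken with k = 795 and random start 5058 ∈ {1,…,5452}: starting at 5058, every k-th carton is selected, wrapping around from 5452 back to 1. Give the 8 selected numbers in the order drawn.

5058, 401, 1196, 1991, 2786, 3581, 4376, 5171

Selection 1: 5058
Selection 2: 5058 + 795 = 5853 → 5853 − 5452 = 401
Selection 3: 401 + 795 = 1196
Selection 4: 1196 + 795 = 1991
Selection 5: 1991 + 795 = 2786
Selection 6: 2786 + 795 = 3581
Selection 7: 3581 + 795 = 4376
Selection 8: 4376 + 795 = 5171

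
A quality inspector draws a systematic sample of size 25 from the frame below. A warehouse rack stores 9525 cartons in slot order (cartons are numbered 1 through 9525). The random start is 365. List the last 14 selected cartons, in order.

4556, 4937, 5318, 5699, 6080, 6461, 6842, 7223, 7604, 7985, 8366, 8747, 9128, 9509

k = N/n = 9525/25 = 381
12th selection = 365 + 11×381 = 4556
13th: 4556 + 381 = 4937
14th: 4937 + 381 = 5318
15th: 5318 + 381 = 5699
16th: 5699 + 381 = 6080
17th: 6080 + 381 = 6461
18th: 6461 + 381 = 6842
19th: 6842 + 381 = 7223
20th: 7223 + 381 = 7604
21st: 7604 + 381 = 7985
22nd: 7985 + 381 = 8366
23rd: 8366 + 381 = 8747
24th: 8747 + 381 = 9128
25th: 9128 + 381 = 9509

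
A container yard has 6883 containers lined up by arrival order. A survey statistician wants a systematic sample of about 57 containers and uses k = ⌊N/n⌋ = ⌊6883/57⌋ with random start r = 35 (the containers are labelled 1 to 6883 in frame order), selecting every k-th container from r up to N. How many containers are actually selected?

k = ⌊6883/57⌋ = 120
Achieved size = ⌊(6883 − 35)/120⌋ + 1 = ⌊6848/120⌋ + 1 = 57 + 1 = 58
(last selection: 35 + 57×120 = 6875 ≤ 6883; next would be 6995 > 6883)

58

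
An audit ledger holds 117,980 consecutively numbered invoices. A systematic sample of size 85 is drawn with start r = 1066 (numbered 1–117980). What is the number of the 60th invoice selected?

82958

k = 117980/85 = 1388
60th selection = r + (60−1)·k = 1066 + 59×1388 = 1066 + 81892 = 82958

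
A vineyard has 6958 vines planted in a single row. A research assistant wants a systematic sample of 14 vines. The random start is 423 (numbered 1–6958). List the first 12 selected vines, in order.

k = N/n = 6958/14 = 497
vine 1: 423
vine 2: 423 + 497 = 920
vine 3: 920 + 497 = 1417
vine 4: 1417 + 497 = 1914
vine 5: 1914 + 497 = 2411
vine 6: 2411 + 497 = 2908
vine 7: 2908 + 497 = 3405
vine 8: 3405 + 497 = 3902
vine 9: 3902 + 497 = 4399
vine 10: 4399 + 497 = 4896
vine 11: 4896 + 497 = 5393
vine 12: 5393 + 497 = 5890

423, 920, 1417, 1914, 2411, 2908, 3405, 3902, 4399, 4896, 5393, 5890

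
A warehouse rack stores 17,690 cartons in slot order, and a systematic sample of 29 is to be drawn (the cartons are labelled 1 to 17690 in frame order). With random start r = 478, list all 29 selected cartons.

478, 1088, 1698, 2308, 2918, 3528, 4138, 4748, 5358, 5968, 6578, 7188, 7798, 8408, 9018, 9628, 10238, 10848, 11458, 12068, 12678, 13288, 13898, 14508, 15118, 15728, 16338, 16948, 17558

k = N/n = 17690/29 = 610
carton 1: 478
carton 2: 478 + 610 = 1088
carton 3: 1088 + 610 = 1698
carton 4: 1698 + 610 = 2308
carton 5: 2308 + 610 = 2918
carton 6: 2918 + 610 = 3528
carton 7: 3528 + 610 = 4138
carton 8: 4138 + 610 = 4748
carton 9: 4748 + 610 = 5358
carton 10: 5358 + 610 = 5968
carton 11: 5968 + 610 = 6578
carton 12: 6578 + 610 = 7188
carton 13: 7188 + 610 = 7798
carton 14: 7798 + 610 = 8408
carton 15: 8408 + 610 = 9018
carton 16: 9018 + 610 = 9628
carton 17: 9628 + 610 = 10238
carton 18: 10238 + 610 = 10848
carton 19: 10848 + 610 = 11458
carton 20: 11458 + 610 = 12068
carton 21: 12068 + 610 = 12678
carton 22: 12678 + 610 = 13288
carton 23: 13288 + 610 = 13898
carton 24: 13898 + 610 = 14508
carton 25: 14508 + 610 = 15118
carton 26: 15118 + 610 = 15728
carton 27: 15728 + 610 = 16338
carton 28: 16338 + 610 = 16948
carton 29: 16948 + 610 = 17558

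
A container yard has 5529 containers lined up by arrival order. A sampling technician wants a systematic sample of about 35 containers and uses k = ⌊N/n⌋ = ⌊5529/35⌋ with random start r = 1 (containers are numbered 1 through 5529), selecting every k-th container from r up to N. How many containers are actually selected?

36

k = ⌊5529/35⌋ = 157
Achieved size = ⌊(5529 − 1)/157⌋ + 1 = ⌊5528/157⌋ + 1 = 35 + 1 = 36
(last selection: 1 + 35×157 = 5496 ≤ 5529; next would be 5653 > 5529)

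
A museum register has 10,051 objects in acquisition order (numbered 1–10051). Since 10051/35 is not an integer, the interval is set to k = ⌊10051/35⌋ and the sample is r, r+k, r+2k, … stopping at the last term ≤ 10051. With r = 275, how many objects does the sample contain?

k = ⌊10051/35⌋ = 287
Achieved size = ⌊(10051 − 275)/287⌋ + 1 = ⌊9776/287⌋ + 1 = 34 + 1 = 35
(last selection: 275 + 34×287 = 10033 ≤ 10051; next would be 10320 > 10051)

35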